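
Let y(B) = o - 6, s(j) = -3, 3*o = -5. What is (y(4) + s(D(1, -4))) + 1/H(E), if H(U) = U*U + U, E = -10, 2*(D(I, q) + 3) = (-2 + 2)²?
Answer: -959/90 ≈ -10.656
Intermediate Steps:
o = -5/3 (o = (⅓)*(-5) = -5/3 ≈ -1.6667)
D(I, q) = -3 (D(I, q) = -3 + (-2 + 2)²/2 = -3 + (½)*0² = -3 + (½)*0 = -3 + 0 = -3)
H(U) = U + U² (H(U) = U² + U = U + U²)
y(B) = -23/3 (y(B) = -5/3 - 6 = -23/3)
(y(4) + s(D(1, -4))) + 1/H(E) = (-23/3 - 3) + 1/(-10*(1 - 10)) = -32/3 + 1/(-10*(-9)) = -32/3 + 1/90 = -959/90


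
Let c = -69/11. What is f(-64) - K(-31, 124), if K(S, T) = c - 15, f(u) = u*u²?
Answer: -2883350/11 ≈ -2.6212e+5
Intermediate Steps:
c = -69/11 (c = -69*1/11 = -69/11 ≈ -6.2727)
f(u) = u³
K(S, T) = -234/11 (K(S, T) = -69/11 - 15 = -234/11)
f(-64) - K(-31, 124) = (-64)³ - 1*(-234/11) = -262144 + 234/11 = -2883350/11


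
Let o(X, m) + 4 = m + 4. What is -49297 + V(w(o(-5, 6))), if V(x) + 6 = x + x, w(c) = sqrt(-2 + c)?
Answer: -49299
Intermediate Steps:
o(X, m) = m (o(X, m) = -4 + (m + 4) = -4 + (4 + m) = m)
V(x) = -6 + 2*x (V(x) = -6 + (x + x) = -6 + 2*x)
-49297 + V(w(o(-5, 6))) = -49297 + (-6 + 2*sqrt(-2 + 6)) = -49297 + (-6 + 2*sqrt(4)) = -49297 + (-6 + 2*2) = -49297 + (-6 + 4) = -49297 - 2 = -49299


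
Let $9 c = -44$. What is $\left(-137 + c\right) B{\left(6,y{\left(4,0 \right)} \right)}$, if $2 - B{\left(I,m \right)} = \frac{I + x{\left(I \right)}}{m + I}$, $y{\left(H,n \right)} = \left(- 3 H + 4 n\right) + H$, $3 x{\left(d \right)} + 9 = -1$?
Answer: $- \frac{12770}{27} \approx -472.96$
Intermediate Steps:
$c = - \frac{44}{9}$ ($c = \frac{1}{9} \left(-44\right) = - \frac{44}{9} \approx -4.8889$)
$x{\left(d \right)} = - \frac{10}{3}$ ($x{\left(d \right)} = -3 + \frac{1}{3} \left(-1\right) = -3 - \frac{1}{3} = - \frac{10}{3}$)
$y{\left(H,n \right)} = - 2 H + 4 n$
$B{\left(I,m \right)} = 2 - \frac{- \frac{10}{3} + I}{I + m}$ ($B{\left(I,m \right)} = 2 - \frac{I - \frac{10}{3}}{m + I} = 2 - \frac{- \frac{10}{3} + I}{I + m}$)
$\left(-137 + c\right) B{\left(6,y{\left(4,0 \right)} \right)} = \left(-137 - \frac{44}{9}\right) \frac{\frac{10}{3} + 6 + 2 \left(\left(-2\right) 4 + 4 \cdot 0\right)}{6 + \left(\left(-2\right) 4 + 4 \cdot 0\right)} = - \frac{1277 \frac{\frac{10}{3} + 6 + 2 \left(-8 + 0\right)}{6 + \left(-8 + 0\right)}}{9} = - \frac{1277 \frac{\frac{10}{3} + 6 + 2 \left(-8\right)}{6 - 8}}{9} = - \frac{1277 \frac{\frac{10}{3} + 6 - 16}{-2}}{9} = - \frac{1277 \left(\left(- \frac{1}{2}\right) \left(- \frac{20}{3}\right)\right)}{9} = \left(- \frac{1277}{9}\right) \frac{10}{3} = - \frac{12770}{27}$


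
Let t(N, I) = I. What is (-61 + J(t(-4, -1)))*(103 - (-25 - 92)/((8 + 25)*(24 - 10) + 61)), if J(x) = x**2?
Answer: -3239160/523 ≈ -6193.4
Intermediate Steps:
(-61 + J(t(-4, -1)))*(103 - (-25 - 92)/((8 + 25)*(24 - 10) + 61)) = (-61 + (-1)**2)*(103 - (-25 - 92)/((8 + 25)*(24 - 10) + 61)) = (-61 + 1)*(103 - (-117)/(33*14 + 61)) = -60*(103 - (-117)/(462 + 61)) = -60*(103 - (-117)/523) = -60*(103 - 1*(-117/523)) = -60*(103 + 117/523) = -60*53986/523 = -3239160/523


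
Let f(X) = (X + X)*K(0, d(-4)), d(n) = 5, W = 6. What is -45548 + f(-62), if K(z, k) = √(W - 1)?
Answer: -45548 - 124*√5 ≈ -45825.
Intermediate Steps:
K(z, k) = √5 (K(z, k) = √(6 - 1) = √5)
f(X) = 2*X*√5 (f(X) = (X + X)*√5 = (2*X)*√5 = 2*X*√5)
-45548 + f(-62) = -45548 + 2*(-62)*√5 = -45548 - 124*√5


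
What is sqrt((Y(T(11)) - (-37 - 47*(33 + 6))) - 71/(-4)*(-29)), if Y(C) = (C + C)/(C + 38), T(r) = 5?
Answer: sqrt(10025149)/86 ≈ 36.817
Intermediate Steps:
Y(C) = 2*C/(38 + C) (Y(C) = (2*C)/(38 + C) = 2*C/(38 + C))
sqrt((Y(T(11)) - (-37 - 47*(33 + 6))) - 71/(-4)*(-29)) = sqrt((2*5/(38 + 5) - (-37 - 47*(33 + 6))) - 71/(-4)*(-29)) = sqrt((2*5/43 - (-37 - 47*39)) - 71*(-1/4)*(-29)) = sqrt((2*5*(1/43) - (-37 - 1833)) + (71/4)*(-29)) = sqrt((10/43 - 1*(-1870)) - 2059/4) = sqrt((10/43 + 1870) - 2059/4) = sqrt(80420/43 - 2059/4) = sqrt(233143/172) = sqrt(10025149)/86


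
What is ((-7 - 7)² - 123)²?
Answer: 5329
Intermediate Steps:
((-7 - 7)² - 123)² = ((-14)² - 123)² = (196 - 123)² = 73² = 5329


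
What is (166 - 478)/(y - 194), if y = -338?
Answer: 78/133 ≈ 0.58647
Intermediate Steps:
(166 - 478)/(y - 194) = (166 - 478)/(-338 - 194) = -312/(-532) = -312*(-1/532) = 78/133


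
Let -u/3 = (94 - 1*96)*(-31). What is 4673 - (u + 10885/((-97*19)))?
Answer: 8966022/1843 ≈ 4864.9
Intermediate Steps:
u = -186 (u = -3*(94 - 1*96)*(-31) = -3*(94 - 96)*(-31) = -(-6)*(-31) = -3*62 = -186)
4673 - (u + 10885/((-97*19))) = 4673 - (-186 + 10885/((-97*19))) = 4673 - (-186 + 10885/(-1843)) = 4673 - (-186 + 10885*(-1/1843)) = 4673 - (-186 - 10885/1843) = 4673 - 1*(-353683/1843) = 4673 + 353683/1843 = 8966022/1843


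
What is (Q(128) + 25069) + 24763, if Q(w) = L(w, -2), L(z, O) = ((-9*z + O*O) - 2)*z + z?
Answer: -97240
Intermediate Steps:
L(z, O) = z + z*(-2 + O² - 9*z) (L(z, O) = ((-9*z + O²) - 2)*z + z = ((O² - 9*z) - 2)*z + z = (-2 + O² - 9*z)*z + z = z*(-2 + O² - 9*z) + z = z + z*(-2 + O² - 9*z))
Q(w) = w*(3 - 9*w) (Q(w) = w*(-1 + (-2)² - 9*w) = w*(-1 + 4 - 9*w) = w*(3 - 9*w))
(Q(128) + 25069) + 24763 = (3*128*(1 - 3*128) + 25069) + 24763 = (3*128*(1 - 384) + 25069) + 24763 = (3*128*(-383) + 25069) + 24763 = (-147072 + 25069) + 24763 = -122003 + 24763 = -97240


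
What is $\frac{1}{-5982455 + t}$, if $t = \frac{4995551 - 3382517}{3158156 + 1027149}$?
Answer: $- \frac{4185305}{25038397210741} \approx -1.6716 \cdot 10^{-7}$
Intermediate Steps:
$t = \frac{1613034}{4185305} \approx 0.3854$
$\frac{1}{-5982455 + t} = \frac{1}{-5982455 + \frac{1613034}{4185305}} = \frac{1}{- \frac{25038397210741}{4185305}} = - \frac{4185305}{25038397210741}$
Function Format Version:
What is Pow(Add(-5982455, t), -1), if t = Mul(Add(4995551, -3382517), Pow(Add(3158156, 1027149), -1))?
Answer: Rational(-4185305, 25038397210741) ≈ -1.6716e-7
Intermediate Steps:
t = Rational(1613034, 4185305) (t = Mul(1613034, Pow(4185305, -1)) = Mul(1613034, Rational(1, 4185305)) = Rational(1613034, 4185305) ≈ 0.38540)
Pow(Add(-5982455, t), -1) = Pow(Add(-5982455, Rational(1613034, 4185305)), -1) = Pow(Rational(-25038397210741, 4185305), -1) = Rational(-4185305, 25038397210741)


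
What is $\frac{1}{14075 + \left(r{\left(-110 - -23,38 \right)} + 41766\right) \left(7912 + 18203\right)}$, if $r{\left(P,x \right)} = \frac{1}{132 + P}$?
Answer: $\frac{3}{3272201236} \approx 9.1681 \cdot 10^{-10}$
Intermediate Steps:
$\frac{1}{14075 + \left(r{\left(-110 - -23,38 \right)} + 41766\right) \left(7912 + 18203\right)} = \frac{1}{14075 + \left(\frac{1}{132 - 87} + 41766\right) \left(7912 + 18203\right)} = \frac{1}{14075 + \left(\frac{1}{132 + \left(-110 + 23\right)} + 41766\right) 26115} = \frac{1}{14075 + \left(\frac{1}{132 - 87} + 41766\right) 26115} = \frac{1}{14075 + \left(\frac{1}{45} + 41766\right) 26115} = \frac{1}{14075 + \frac{1879471}{45} \cdot 26115} = \frac{1}{14075 + \frac{3272159011}{3}} = \frac{1}{\frac{3272201236}{3}} = \frac{3}{3272201236}$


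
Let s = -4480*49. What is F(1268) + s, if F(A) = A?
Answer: -218252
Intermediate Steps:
s = -219520
F(1268) + s = 1268 - 219520 = -218252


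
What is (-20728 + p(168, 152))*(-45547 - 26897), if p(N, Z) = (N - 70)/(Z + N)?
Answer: 60063881841/40 ≈ 1.5016e+9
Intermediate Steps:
p(N, Z) = (-70 + N)/(N + Z)
(-20728 + p(168, 152))*(-45547 - 26897) = (-20728 + (-70 + 168)/(168 + 152))*(-45547 - 26897) = (-20728 + 98/320)*(-72444) = (-20728 + (1/320)*98)*(-72444) = (-20728 + 49/160)*(-72444) = -3316431/160*(-72444) = 60063881841/40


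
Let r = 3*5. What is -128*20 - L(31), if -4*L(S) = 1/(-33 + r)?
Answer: -184321/72 ≈ -2560.0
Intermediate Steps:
r = 15
L(S) = 1/72 (L(S) = -1/(4*(-33 + 15)) = -¼/(-18) = -¼*(-1/18) = 1/72)
-128*20 - L(31) = -128*20 - 1*1/72 = -2560 - 1/72 = -184321/72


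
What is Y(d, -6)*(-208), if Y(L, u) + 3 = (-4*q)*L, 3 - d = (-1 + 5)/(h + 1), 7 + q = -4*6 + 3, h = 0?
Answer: 23920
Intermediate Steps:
q = -28 (q = -7 + (-4*6 + 3) = -7 + (-24 + 3) = -7 - 21 = -28)
d = -1 (d = 3 - (-1 + 5)/(0 + 1) = 3 - 4/1 = 3 - 4 = -1)
Y(L, u) = -3 + 112*L (Y(L, u) = -3 + (-4*(-28))*L = -3 + 112*L)
Y(d, -6)*(-208) = (-3 + 112*(-1))*(-208) = (-3 - 112)*(-208) = -115*(-208) = 23920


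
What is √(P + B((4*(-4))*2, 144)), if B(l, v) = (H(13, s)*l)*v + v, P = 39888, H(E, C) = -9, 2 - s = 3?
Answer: 12*√566 ≈ 285.49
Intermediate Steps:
s = -1 (s = 2 - 1*3 = 2 - 3 = -1)
B(l, v) = v - 9*l*v (B(l, v) = (-9*l)*v + v = -9*l*v + v = v - 9*l*v)
√(P + B((4*(-4))*2, 144)) = √(39888 + 144*(1 - 9*4*(-4)*2)) = √(39888 + 144*(1 - (-144)*2)) = √(39888 + 144*(1 - 9*(-32))) = √(39888 + 144*(1 + 288)) = √(39888 + 144*289) = √(39888 + 41616) = √81504 = 12*√566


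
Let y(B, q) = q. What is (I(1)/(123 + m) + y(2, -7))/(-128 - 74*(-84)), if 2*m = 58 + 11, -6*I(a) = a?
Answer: -827/719145 ≈ -0.0011500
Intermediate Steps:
I(a) = -a/6
m = 69/2 (m = (58 + 11)/2 = (1/2)*69 = 69/2 ≈ 34.500)
(I(1)/(123 + m) + y(2, -7))/(-128 - 74*(-84)) = ((-1/6*1)/(123 + 69/2) - 7)/(-128 - 74*(-84)) = (-1/6/(315/2) - 7)/(-128 + 6216) = ((2/315)*(-1/6) - 7)/6088 = (-1/945 - 7)*(1/6088) = -6616/945*1/6088 = -827/719145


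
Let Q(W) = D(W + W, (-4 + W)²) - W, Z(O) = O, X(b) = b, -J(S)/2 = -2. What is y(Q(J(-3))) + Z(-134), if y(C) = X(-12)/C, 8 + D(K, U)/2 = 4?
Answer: -133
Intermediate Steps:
J(S) = 4 (J(S) = -2*(-2) = 4)
D(K, U) = -8 (D(K, U) = -16 + 2*4 = -16 + 8 = -8)
Q(W) = -8 - W
y(C) = -12/C
y(Q(J(-3))) + Z(-134) = -12/(-8 - 1*4) - 134 = -12/(-8 - 4) - 134 = -12/(-12) - 134 = -12*(-1/12) - 134 = 1 - 134 = -133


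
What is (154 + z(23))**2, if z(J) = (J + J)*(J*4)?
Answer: 19236996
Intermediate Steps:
z(J) = 8*J**2 (z(J) = (2*J)*(4*J) = 8*J**2)
(154 + z(23))**2 = (154 + 8*23**2)**2 = (154 + 8*529)**2 = (154 + 4232)**2 = 4386**2 = 19236996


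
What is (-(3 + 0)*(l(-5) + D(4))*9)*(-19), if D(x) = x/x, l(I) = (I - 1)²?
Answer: 18981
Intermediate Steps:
l(I) = (-1 + I)²
D(x) = 1
(-(3 + 0)*(l(-5) + D(4))*9)*(-19) = (-(3 + 0)*((-1 - 5)² + 1)*9)*(-19) = (-3*((-6)² + 1)*9)*(-19) = (-3*(36 + 1)*9)*(-19) = (-3*37*9)*(-19) = (-1*111*9)*(-19) = -111*9*(-19) = -999*(-19) = 18981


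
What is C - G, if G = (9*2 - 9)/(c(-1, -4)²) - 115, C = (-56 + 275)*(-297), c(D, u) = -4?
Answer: -1038857/16 ≈ -64929.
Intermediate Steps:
C = -65043 (C = 219*(-297) = -65043)
G = -1831/16 (G = (9*2 - 9)/((-4)²) - 115 = (18 - 9)/16 - 115 = 9*(1/16) - 115 = 9/16 - 115 = -1831/16 ≈ -114.44)
C - G = -65043 - 1*(-1831/16) = -65043 + 1831/16 = -1038857/16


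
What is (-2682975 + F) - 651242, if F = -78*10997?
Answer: -4191983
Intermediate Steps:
F = -857766
(-2682975 + F) - 651242 = (-2682975 - 857766) - 651242 = -3540741 - 651242 = -4191983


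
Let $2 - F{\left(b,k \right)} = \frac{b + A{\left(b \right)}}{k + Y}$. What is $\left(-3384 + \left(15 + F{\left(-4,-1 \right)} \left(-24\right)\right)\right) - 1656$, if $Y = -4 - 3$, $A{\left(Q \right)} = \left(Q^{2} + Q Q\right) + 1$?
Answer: $-5160$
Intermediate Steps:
$A{\left(Q \right)} = 1 + 2 Q^{2}$ ($A{\left(Q \right)} = \left(Q^{2} + Q^{2}\right) + 1 = 2 Q^{2} + 1 = 1 + 2 Q^{2}$)
$Y = -7$
$F{\left(b,k \right)} = 2 - \frac{1 + b + 2 b^{2}}{-7 + k}$ ($F{\left(b,k \right)} = 2 - \frac{b + \left(1 + 2 b^{2}\right)}{k - 7} = 2 - \frac{1 + b + 2 b^{2}}{-7 + k}$)
$\left(-3384 + \left(15 + F{\left(-4,-1 \right)} \left(-24\right)\right)\right) - 1656 = \left(-3384 + \left(15 + \frac{-15 - -4 - 2 \left(-4\right)^{2} + 2 \left(-1\right)}{-7 - 1} \left(-24\right)\right)\right) - 1656 = \left(-3384 + \left(15 + \frac{-15 + 4 - 32 - 2}{-8} \left(-24\right)\right)\right) - 1656 = \left(-3384 + \left(15 + - \frac{-15 + 4 - 32 - 2}{8} \left(-24\right)\right)\right) - 1656 = \left(-3384 + \left(15 + \left(- \frac{1}{8}\right) \left(-45\right) \left(-24\right)\right)\right) - 1656 = \left(-3384 + \left(15 + \frac{45}{8} \left(-24\right)\right)\right) - 1656 = \left(-3384 + \left(15 - 135\right)\right) - 1656 = \left(-3384 - 120\right) - 1656 = -3504 - 1656 = -5160$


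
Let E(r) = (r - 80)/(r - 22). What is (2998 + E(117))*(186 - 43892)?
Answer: -12449522982/95 ≈ -1.3105e+8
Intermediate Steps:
E(r) = (-80 + r)/(-22 + r)
(2998 + E(117))*(186 - 43892) = (2998 + (-80 + 117)/(-22 + 117))*(186 - 43892) = (2998 + 37/95)*(-43706) = (284847/95)*(-43706) = -12449522982/95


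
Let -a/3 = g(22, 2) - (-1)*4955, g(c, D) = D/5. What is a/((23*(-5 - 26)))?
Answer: 74331/3565 ≈ 20.850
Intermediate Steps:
g(c, D) = D/5 (g(c, D) = D*(1/5) = D/5)
a = -74331/5 (a = -3*((1/5)*2 - (-1)*4955) = -3*(2/5 - 1*(-4955)) = -3*(2/5 + 4955) = -3*24777/5 = -74331/5 ≈ -14866.)
a/((23*(-5 - 26))) = -74331*1/(23*(-5 - 26))/5 = -74331/(5*(23*(-31))) = -74331/5/(-713) = -74331/5*(-1/713) = 74331/3565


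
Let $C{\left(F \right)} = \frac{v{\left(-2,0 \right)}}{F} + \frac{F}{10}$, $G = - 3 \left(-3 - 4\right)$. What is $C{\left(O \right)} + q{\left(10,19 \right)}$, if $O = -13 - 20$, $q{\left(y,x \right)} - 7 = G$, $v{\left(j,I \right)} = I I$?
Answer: $\frac{247}{10} \approx 24.7$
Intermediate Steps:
$G = 21$ ($G = \left(-3\right) \left(-7\right) = 21$)
$v{\left(j,I \right)} = I^{2}$
$q{\left(y,x \right)} = 28$ ($q{\left(y,x \right)} = 7 + 21 = 28$)
$O = -33$
$C{\left(F \right)} = \frac{F}{10}$ ($C{\left(F \right)} = \frac{0^{2}}{F} + \frac{F}{10} = \frac{0}{F} + F \frac{1}{10} = 0 + \frac{F}{10} = \frac{F}{10}$)
$C{\left(O \right)} + q{\left(10,19 \right)} = \frac{1}{10} \left(-33\right) + 28 = - \frac{33}{10} + 28 = \frac{247}{10}$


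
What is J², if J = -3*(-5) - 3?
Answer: 144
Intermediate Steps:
J = 12 (J = 15 - 3 = 12)
J² = 12² = 144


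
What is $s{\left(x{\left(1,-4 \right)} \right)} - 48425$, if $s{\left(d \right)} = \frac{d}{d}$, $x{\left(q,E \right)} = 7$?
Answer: $-48424$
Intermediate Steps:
$s{\left(d \right)} = 1$
$s{\left(x{\left(1,-4 \right)} \right)} - 48425 = 1 - 48425 = -48424$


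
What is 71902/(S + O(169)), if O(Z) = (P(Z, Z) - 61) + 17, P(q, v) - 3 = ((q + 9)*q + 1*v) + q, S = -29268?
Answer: 71902/1111 ≈ 64.718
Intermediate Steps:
P(q, v) = 3 + q + v + q*(9 + q) (P(q, v) = 3 + (((q + 9)*q + 1*v) + q) = 3 + (((9 + q)*q + v) + q) = 3 + ((q*(9 + q) + v) + q) = 3 + ((v + q*(9 + q)) + q) = 3 + (q + v + q*(9 + q)) = 3 + q + v + q*(9 + q))
O(Z) = -41 + Z² + 11*Z (O(Z) = ((3 + Z + Z² + 10*Z) - 61) + 17 = ((3 + Z² + 11*Z) - 61) + 17 = (-58 + Z² + 11*Z) + 17 = -41 + Z² + 11*Z)
71902/(S + O(169)) = 71902/(-29268 + (-41 + 169² + 11*169)) = 71902/(-29268 + (-41 + 28561 + 1859)) = 71902/(-29268 + 30379) = 71902/1111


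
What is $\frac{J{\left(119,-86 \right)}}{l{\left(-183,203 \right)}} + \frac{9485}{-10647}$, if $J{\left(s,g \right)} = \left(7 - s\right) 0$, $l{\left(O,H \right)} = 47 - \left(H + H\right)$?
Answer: $- \frac{1355}{1521} \approx -0.89086$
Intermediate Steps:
$l{\left(O,H \right)} = 47 - 2 H$
$J{\left(s,g \right)} = 0$
$\frac{J{\left(119,-86 \right)}}{l{\left(-183,203 \right)}} + \frac{9485}{-10647} = \frac{0}{47 - 406} + \frac{9485}{-10647} = \frac{0}{47 - 406} + 9485 \left(- \frac{1}{10647}\right) = \frac{0}{-359} - \frac{1355}{1521} = 0 \left(- \frac{1}{359}\right) - \frac{1355}{1521} = 0 - \frac{1355}{1521} = - \frac{1355}{1521}$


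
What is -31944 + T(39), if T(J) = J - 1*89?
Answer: -31994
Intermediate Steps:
T(J) = -89 + J (T(J) = J - 89 = -89 + J)
-31944 + T(39) = -31944 + (-89 + 39) = -31944 - 50 = -31994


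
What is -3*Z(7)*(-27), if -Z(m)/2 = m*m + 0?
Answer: -7938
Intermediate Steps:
Z(m) = -2*m**2 (Z(m) = -2*(m*m + 0) = -2*(m**2 + 0) = -2*m**2)
-3*Z(7)*(-27) = -(-6)*7**2*(-27) = -(-6)*49*(-27) = -3*(-98)*(-27) = 294*(-27) = -7938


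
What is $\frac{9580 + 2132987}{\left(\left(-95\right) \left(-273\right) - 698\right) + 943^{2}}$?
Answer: $\frac{2142567}{914486} \approx 2.3429$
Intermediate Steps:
$\frac{9580 + 2132987}{\left(\left(-95\right) \left(-273\right) - 698\right) + 943^{2}} = \frac{2142567}{\left(25935 - 698\right) + 889249} = \frac{2142567}{25237 + 889249} = \frac{2142567}{914486}$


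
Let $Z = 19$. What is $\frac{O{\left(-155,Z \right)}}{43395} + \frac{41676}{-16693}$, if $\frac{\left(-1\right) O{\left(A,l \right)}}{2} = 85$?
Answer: $- \frac{362273566}{144878547} \approx -2.5005$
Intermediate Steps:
$O{\left(A,l \right)} = -170$ ($O{\left(A,l \right)} = \left(-2\right) 85 = -170$)
$\frac{O{\left(-155,Z \right)}}{43395} + \frac{41676}{-16693} = - \frac{170}{43395} + \frac{41676}{-16693} = \left(-170\right) \frac{1}{43395} + 41676 \left(- \frac{1}{16693}\right) = - \frac{34}{8679} - \frac{41676}{16693} = - \frac{362273566}{144878547}$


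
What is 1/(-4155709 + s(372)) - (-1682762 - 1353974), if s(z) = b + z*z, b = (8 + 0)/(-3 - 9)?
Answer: 36598672427069/12051977 ≈ 3.0367e+6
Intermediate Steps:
b = -⅔ (b = 8/(-12) = 8*(-1/12) = -⅔ ≈ -0.66667)
s(z) = -⅔ + z² (s(z) = -⅔ + z*z = -⅔ + z²)
1/(-4155709 + s(372)) - (-1682762 - 1353974) = 1/(-4155709 + (-⅔ + 372²)) - (-1682762 - 1353974) = 1/(-4155709 + (-⅔ + 138384)) - 1*(-3036736) = 1/(-4155709 + 415150/3) + 3036736 = 1/(-12051977/3) + 3036736 = -3/12051977 + 3036736 = 36598672427069/12051977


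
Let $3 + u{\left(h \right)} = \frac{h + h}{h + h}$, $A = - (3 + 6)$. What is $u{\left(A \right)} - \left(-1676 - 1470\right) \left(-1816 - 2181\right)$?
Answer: $-12574564$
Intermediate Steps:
$A = -9$ ($A = \left(-1\right) 9 = -9$)
$u{\left(h \right)} = -2$ ($u{\left(h \right)} = -3 + \frac{h + h}{h + h} = -3 + \frac{2 h}{2 h} = -3 + 2 h \frac{1}{2 h} = -3 + 1 = -2$)
$u{\left(A \right)} - \left(-1676 - 1470\right) \left(-1816 - 2181\right) = -2 - \left(-1676 - 1470\right) \left(-1816 - 2181\right) = -2 - \left(-3146\right) \left(-3997\right) = -2 - 12574562 = -12574564$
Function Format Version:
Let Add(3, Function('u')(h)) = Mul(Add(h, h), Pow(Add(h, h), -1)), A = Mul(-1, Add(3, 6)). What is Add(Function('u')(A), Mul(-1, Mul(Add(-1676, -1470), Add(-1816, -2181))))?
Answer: -12574564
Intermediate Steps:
A = -9 (A = Mul(-1, 9) = -9)
Function('u')(h) = -2 (Function('u')(h) = Add(-3, Mul(Add(h, h), Pow(Add(h, h), -1))) = Add(-3, Mul(Mul(2, h), Pow(Mul(2, h), -1))) = Add(-3, Mul(Mul(2, h), Mul(Rational(1, 2), Pow(h, -1)))) = Add(-3, 1) = -2)
Add(Function('u')(A), Mul(-1, Mul(Add(-1676, -1470), Add(-1816, -2181)))) = Add(-2, Mul(-1, Mul(Add(-1676, -1470), Add(-1816, -2181)))) = Add(-2, Mul(-1, Mul(-3146, -3997))) = Add(-2, Mul(-1, 12574562)) = Add(-2, -12574562) = -12574564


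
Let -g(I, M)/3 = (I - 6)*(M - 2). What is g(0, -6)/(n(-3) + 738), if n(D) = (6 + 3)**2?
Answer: -16/91 ≈ -0.17582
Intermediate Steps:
g(I, M) = -3*(-6 + I)*(-2 + M) (g(I, M) = -3*(I - 6)*(M - 2) = -3*(-6 + I)*(-2 + M))
n(D) = 81 (n(D) = 9**2 = 81)
g(0, -6)/(n(-3) + 738) = (-36 + 6*0 + 18*(-6) - 3*0*(-6))/(81 + 738) = (-36 + 0 - 108 + 0)/819 = (1/819)*(-144) = -16/91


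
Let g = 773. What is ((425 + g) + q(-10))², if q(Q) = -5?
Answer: 1423249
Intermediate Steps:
((425 + g) + q(-10))² = ((425 + 773) - 5)² = (1198 - 5)² = 1193² = 1423249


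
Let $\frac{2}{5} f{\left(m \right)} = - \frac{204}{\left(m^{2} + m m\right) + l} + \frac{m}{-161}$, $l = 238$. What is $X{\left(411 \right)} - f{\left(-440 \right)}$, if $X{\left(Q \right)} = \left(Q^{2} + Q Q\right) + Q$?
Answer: $\frac{3516492749394}{10396253} \approx 3.3825 \cdot 10^{5}$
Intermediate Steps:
$f{\left(m \right)} = - \frac{510}{238 + 2 m^{2}} - \frac{5 m}{322}$ ($f{\left(m \right)} = \frac{5 \left(- \frac{204}{\left(m^{2} + m m\right) + 238} + \frac{m}{-161}\right)}{2} = \frac{5 \left(- \frac{204}{\left(m^{2} + m^{2}\right) + 238} + m \left(- \frac{1}{161}\right)\right)}{2} = \frac{5 \left(- \frac{204}{2 m^{2} + 238} - \frac{m}{161}\right)}{2} = \frac{5 \left(- \frac{204}{238 + 2 m^{2}} - \frac{m}{161}\right)}{2} = - \frac{510}{238 + 2 m^{2}} - \frac{5 m}{322}$)
$X{\left(Q \right)} = Q + 2 Q^{2}$ ($X{\left(Q \right)} = \left(Q^{2} + Q^{2}\right) + Q = 2 Q^{2} + Q = Q + 2 Q^{2}$)
$X{\left(411 \right)} - f{\left(-440 \right)} = 411 \left(1 + 2 \cdot 411\right) - \frac{5 \left(-16422 - \left(-440\right)^{3} - -52360\right)}{322 \left(119 + \left(-440\right)^{2}\right)} = 411 \left(1 + 822\right) - \frac{5 \left(-16422 - -85184000 + 52360\right)}{322 \left(119 + 193600\right)} = 411 \cdot 823 - \frac{5 \left(-16422 + 85184000 + 52360\right)}{322 \cdot 193719} = 338253 - \frac{5}{322} \cdot \frac{1}{193719} \cdot 85219938 = 338253 - \frac{71016615}{10396253} = \frac{3516492749394}{10396253}$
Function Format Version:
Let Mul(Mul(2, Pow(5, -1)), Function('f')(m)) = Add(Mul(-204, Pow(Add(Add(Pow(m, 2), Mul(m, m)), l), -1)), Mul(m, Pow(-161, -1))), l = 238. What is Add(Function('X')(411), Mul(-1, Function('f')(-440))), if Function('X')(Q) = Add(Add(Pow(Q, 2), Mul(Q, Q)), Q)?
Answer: Rational(3516492749394, 10396253) ≈ 3.3825e+5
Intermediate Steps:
Function('f')(m) = Add(Mul(-510, Pow(Add(238, Mul(2, Pow(m, 2))), -1)), Mul(Rational(-5, 322), m)) (Function('f')(m) = Mul(Rational(5, 2), Add(Mul(-204, Pow(Add(Add(Pow(m, 2), Mul(m, m)), 238), -1)), Mul(m, Pow(-161, -1)))) = Mul(Rational(5, 2), Add(Mul(-204, Pow(Add(Add(Pow(m, 2), Pow(m, 2)), 238), -1)), Mul(m, Rational(-1, 161)))) = Mul(Rational(5, 2), Add(Mul(-204, Pow(Add(Mul(2, Pow(m, 2)), 238), -1)), Mul(Rational(-1, 161), m))) = Mul(Rational(5, 2), Add(Mul(-204, Pow(Add(238, Mul(2, Pow(m, 2))), -1)), Mul(Rational(-1, 161), m))) = Add(Mul(-510, Pow(Add(238, Mul(2, Pow(m, 2))), -1)), Mul(Rational(-5, 322), m)))
Function('X')(Q) = Add(Q, Mul(2, Pow(Q, 2))) (Function('X')(Q) = Add(Add(Pow(Q, 2), Pow(Q, 2)), Q) = Add(Mul(2, Pow(Q, 2)), Q) = Add(Q, Mul(2, Pow(Q, 2))))
Add(Function('X')(411), Mul(-1, Function('f')(-440))) = Add(Mul(411, Add(1, Mul(2, 411))), Mul(-1, Mul(Rational(5, 322), Pow(Add(119, Pow(-440, 2)), -1), Add(-16422, Mul(-1, Pow(-440, 3)), Mul(-119, -440))))) = Add(Mul(411, Add(1, 822)), Mul(-1, Mul(Rational(5, 322), Pow(Add(119, 193600), -1), Add(-16422, Mul(-1, -85184000), 52360)))) = Add(Mul(411, 823), Mul(-1, Mul(Rational(5, 322), Pow(193719, -1), Add(-16422, 85184000, 52360)))) = Add(338253, Mul(-1, Mul(Rational(5, 322), Rational(1, 193719), 85219938))) = Add(338253, Mul(-1, Rational(71016615, 10396253))) = Add(338253, Rational(-71016615, 10396253)) = Rational(3516492749394, 10396253)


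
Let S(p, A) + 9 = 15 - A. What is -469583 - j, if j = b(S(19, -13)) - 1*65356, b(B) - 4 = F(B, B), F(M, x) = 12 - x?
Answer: -404224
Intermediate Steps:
S(p, A) = 6 - A (S(p, A) = -9 + (15 - A) = 6 - A)
b(B) = 16 - B (b(B) = 4 + (12 - B) = 16 - B)
j = -65359 (j = (16 - (6 - 1*(-13))) - 1*65356 = (16 - (6 + 13)) - 65356 = (16 - 1*19) - 65356 = (16 - 19) - 65356 = -3 - 65356 = -65359)
-469583 - j = -469583 - 1*(-65359) = -469583 + 65359 = -404224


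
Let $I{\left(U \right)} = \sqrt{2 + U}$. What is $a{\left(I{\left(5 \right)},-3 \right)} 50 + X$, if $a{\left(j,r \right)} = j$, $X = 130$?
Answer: $130 + 50 \sqrt{7} \approx 262.29$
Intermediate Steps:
$a{\left(I{\left(5 \right)},-3 \right)} 50 + X = \sqrt{2 + 5} \cdot 50 + 130 = \sqrt{7} \cdot 50 + 130 = 50 \sqrt{7} + 130 = 130 + 50 \sqrt{7}$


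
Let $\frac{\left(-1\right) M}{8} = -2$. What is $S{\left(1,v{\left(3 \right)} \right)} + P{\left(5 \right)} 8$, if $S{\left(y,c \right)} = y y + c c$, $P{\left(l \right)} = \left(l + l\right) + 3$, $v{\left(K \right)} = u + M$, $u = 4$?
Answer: $505$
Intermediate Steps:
$M = 16$ ($M = \left(-8\right) \left(-2\right) = 16$)
$v{\left(K \right)} = 20$ ($v{\left(K \right)} = 4 + 16 = 20$)
$P{\left(l \right)} = 3 + 2 l$ ($P{\left(l \right)} = 2 l + 3 = 3 + 2 l$)
$S{\left(y,c \right)} = c^{2} + y^{2}$ ($S{\left(y,c \right)} = y^{2} + c^{2} = c^{2} + y^{2}$)
$S{\left(1,v{\left(3 \right)} \right)} + P{\left(5 \right)} 8 = \left(20^{2} + 1^{2}\right) + \left(3 + 2 \cdot 5\right) 8 = \left(400 + 1\right) + \left(3 + 10\right) 8 = 401 + 13 \cdot 8 = 401 + 104 = 505$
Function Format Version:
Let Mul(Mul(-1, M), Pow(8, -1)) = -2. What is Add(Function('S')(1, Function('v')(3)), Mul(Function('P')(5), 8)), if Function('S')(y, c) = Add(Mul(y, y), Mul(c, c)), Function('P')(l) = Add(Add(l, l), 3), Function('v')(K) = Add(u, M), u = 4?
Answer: 505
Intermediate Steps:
M = 16 (M = Mul(-8, -2) = 16)
Function('v')(K) = 20 (Function('v')(K) = Add(4, 16) = 20)
Function('P')(l) = Add(3, Mul(2, l)) (Function('P')(l) = Add(Mul(2, l), 3) = Add(3, Mul(2, l)))
Function('S')(y, c) = Add(Pow(c, 2), Pow(y, 2)) (Function('S')(y, c) = Add(Pow(y, 2), Pow(c, 2)) = Add(Pow(c, 2), Pow(y, 2)))
Add(Function('S')(1, Function('v')(3)), Mul(Function('P')(5), 8)) = Add(Add(Pow(20, 2), Pow(1, 2)), Mul(Add(3, Mul(2, 5)), 8)) = Add(Add(400, 1), Mul(Add(3, 10), 8)) = Add(401, Mul(13, 8)) = Add(401, 104) = 505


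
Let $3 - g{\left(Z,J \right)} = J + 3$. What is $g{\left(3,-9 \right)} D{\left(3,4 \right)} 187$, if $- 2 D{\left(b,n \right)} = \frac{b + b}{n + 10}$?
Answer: $- \frac{5049}{14} \approx -360.64$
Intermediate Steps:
$g{\left(Z,J \right)} = - J$ ($g{\left(Z,J \right)} = 3 - \left(J + 3\right) = 3 - \left(3 + J\right) = - J$)
$D{\left(b,n \right)} = - \frac{b}{10 + n}$ ($D{\left(b,n \right)} = - \frac{\left(b + b\right) \frac{1}{n + 10}}{2} = - \frac{2 b \frac{1}{10 + n}}{2} = - \frac{b}{10 + n}$)
$g{\left(3,-9 \right)} D{\left(3,4 \right)} 187 = \left(-1\right) \left(-9\right) \left(\left(-1\right) 3 \frac{1}{10 + 4}\right) 187 = 9 \left(\left(-1\right) 3 \cdot \frac{1}{14}\right) 187 = 9 \left(- \frac{3}{14}\right) 187 = \left(- \frac{27}{14}\right) 187 = - \frac{5049}{14}$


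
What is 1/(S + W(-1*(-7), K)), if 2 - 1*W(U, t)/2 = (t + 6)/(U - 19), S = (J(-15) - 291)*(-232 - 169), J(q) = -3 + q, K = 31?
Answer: 6/743515 ≈ 8.0698e-6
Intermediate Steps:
S = 123909 (S = ((-3 - 15) - 291)*(-232 - 169) = (-18 - 291)*(-401) = -309*(-401) = 123909)
W(U, t) = 4 - 2*(6 + t)/(-19 + U) (W(U, t) = 4 - 2*(t + 6)/(U - 19) = 4 - 2*(6 + t)/(-19 + U))
1/(S + W(-1*(-7), K)) = 1/(123909 + 2*(-44 - 1*31 + 2*(-1*(-7)))/(-19 - 1*(-7))) = 1/(123909 + 2*(-44 - 31 + 2*7)/(-19 + 7)) = 1/(123909 + 2*(-44 - 31 + 14)/(-12)) = 1/(123909 + 2*(-1/12)*(-61)) = 1/(123909 + 61/6) = 1/(743515/6) = 6/743515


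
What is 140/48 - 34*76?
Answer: -30973/12 ≈ -2581.1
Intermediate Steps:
140/48 - 34*76 = 140*(1/48) - 2584 = 35/12 - 2584 = -30973/12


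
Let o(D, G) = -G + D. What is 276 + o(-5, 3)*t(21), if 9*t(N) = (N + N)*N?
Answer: -508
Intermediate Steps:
t(N) = 2*N²/9 (t(N) = ((N + N)*N)/9 = ((2*N)*N)/9 = (2*N²)/9 = 2*N²/9)
o(D, G) = D - G
276 + o(-5, 3)*t(21) = 276 + (-5 - 1*3)*((2/9)*21²) = 276 + (-5 - 3)*((2/9)*441) = 276 - 8*98 = 276 - 784 = -508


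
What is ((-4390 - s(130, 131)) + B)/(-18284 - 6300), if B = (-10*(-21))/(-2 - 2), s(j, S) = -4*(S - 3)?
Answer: 1123/7024 ≈ 0.15988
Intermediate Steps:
s(j, S) = 12 - 4*S (s(j, S) = -4*(-3 + S) = 12 - 4*S)
B = -105/2 (B = 210/(-4) = 210*(-1/4) = -105/2 ≈ -52.500)
((-4390 - s(130, 131)) + B)/(-18284 - 6300) = ((-4390 - (12 - 4*131)) - 105/2)/(-18284 - 6300) = ((-4390 - (12 - 524)) - 105/2)/(-24584) = ((-4390 - 1*(-512)) - 105/2)*(-1/24584) = ((-4390 + 512) - 105/2)*(-1/24584) = (-3878 - 105/2)*(-1/24584) = -7861/2*(-1/24584) = 1123/7024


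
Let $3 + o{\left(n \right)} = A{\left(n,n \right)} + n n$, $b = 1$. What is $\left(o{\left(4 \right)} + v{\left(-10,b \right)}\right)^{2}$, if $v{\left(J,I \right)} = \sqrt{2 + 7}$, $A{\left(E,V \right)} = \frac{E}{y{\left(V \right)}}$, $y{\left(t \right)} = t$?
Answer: $289$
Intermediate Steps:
$A{\left(E,V \right)} = \frac{E}{V}$
$v{\left(J,I \right)} = 3$ ($v{\left(J,I \right)} = \sqrt{9} = 3$)
$o{\left(n \right)} = -2 + n^{2}$ ($o{\left(n \right)} = -3 + \left(\frac{n}{n} + n n\right) = -3 + \left(1 + n^{2}\right) = -2 + n^{2}$)
$\left(o{\left(4 \right)} + v{\left(-10,b \right)}\right)^{2} = \left(\left(-2 + 4^{2}\right) + 3\right)^{2} = \left(\left(-2 + 16\right) + 3\right)^{2} = \left(14 + 3\right)^{2} = 17^{2} = 289$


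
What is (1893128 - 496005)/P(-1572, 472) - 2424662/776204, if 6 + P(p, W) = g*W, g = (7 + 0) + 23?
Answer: 18752389199/196185561 ≈ 95.585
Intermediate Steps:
g = 30 (g = 7 + 23 = 30)
P(p, W) = -6 + 30*W
(1893128 - 496005)/P(-1572, 472) - 2424662/776204 = (1893128 - 496005)/(-6 + 30*472) - 2424662/776204 = 1397123/(-6 + 14160) - 2424662*1/776204 = 1397123/14154 - 1212331/388102 = 1397123*(1/14154) - 1212331/388102 = 199589/2022 - 1212331/388102 = 18752389199/196185561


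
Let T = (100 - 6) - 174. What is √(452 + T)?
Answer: 2*√93 ≈ 19.287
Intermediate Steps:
T = -80 (T = 94 - 174 = -80)
√(452 + T) = √(452 - 80) = √372 = 2*√93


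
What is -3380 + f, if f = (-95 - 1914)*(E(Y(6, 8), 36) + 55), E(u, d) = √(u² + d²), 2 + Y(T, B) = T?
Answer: -113875 - 8036*√82 ≈ -1.8664e+5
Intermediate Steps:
Y(T, B) = -2 + T
E(u, d) = √(d² + u²)
f = -110495 - 8036*√82 (f = (-95 - 1914)*(√(36² + (-2 + 6)²) + 55) = -2009*(√(1296 + 4²) + 55) = -2009*(√(1296 + 16) + 55) = -2009*(√1312 + 55) = -2009*(4*√82 + 55) = -2009*(55 + 4*√82) = -110495 - 8036*√82 ≈ -1.8326e+5)
-3380 + f = -3380 + (-110495 - 8036*√82) = -113875 - 8036*√82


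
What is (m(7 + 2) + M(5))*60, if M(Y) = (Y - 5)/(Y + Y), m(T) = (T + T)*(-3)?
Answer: -3240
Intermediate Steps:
m(T) = -6*T (m(T) = (2*T)*(-3) = -6*T)
M(Y) = (-5 + Y)/(2*Y) (M(Y) = (-5 + Y)/((2*Y)) = (-5 + Y)*(1/(2*Y)) = (-5 + Y)/(2*Y))
(m(7 + 2) + M(5))*60 = (-6*(7 + 2) + (½)*(-5 + 5)/5)*60 = (-6*9 + (½)*(⅕)*0)*60 = (-54 + 0)*60 = -54*60 = -3240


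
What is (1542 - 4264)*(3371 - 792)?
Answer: -7020038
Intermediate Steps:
(1542 - 4264)*(3371 - 792) = -2722*2579 = -7020038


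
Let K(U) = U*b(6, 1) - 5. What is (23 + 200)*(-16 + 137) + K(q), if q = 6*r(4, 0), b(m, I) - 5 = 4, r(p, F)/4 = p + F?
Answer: 27842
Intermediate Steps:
r(p, F) = 4*F + 4*p (r(p, F) = 4*(p + F) = 4*(F + p) = 4*F + 4*p)
b(m, I) = 9 (b(m, I) = 5 + 4 = 9)
q = 96 (q = 6*(4*0 + 4*4) = 6*(0 + 16) = 6*16 = 96)
K(U) = -5 + 9*U (K(U) = U*9 - 5 = 9*U - 5 = -5 + 9*U)
(23 + 200)*(-16 + 137) + K(q) = (23 + 200)*(-16 + 137) + (-5 + 9*96) = 223*121 + (-5 + 864) = 26983 + 859 = 27842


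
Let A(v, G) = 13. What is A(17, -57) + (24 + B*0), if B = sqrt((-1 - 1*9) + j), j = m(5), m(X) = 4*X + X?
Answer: 37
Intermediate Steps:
m(X) = 5*X
j = 25 (j = 5*5 = 25)
B = sqrt(15) (B = sqrt((-1 - 1*9) + 25) = sqrt((-1 - 9) + 25) = sqrt(-10 + 25) = sqrt(15) ≈ 3.8730)
A(17, -57) + (24 + B*0) = 13 + (24 + sqrt(15)*0) = 13 + (24 + 0) = 13 + 24 = 37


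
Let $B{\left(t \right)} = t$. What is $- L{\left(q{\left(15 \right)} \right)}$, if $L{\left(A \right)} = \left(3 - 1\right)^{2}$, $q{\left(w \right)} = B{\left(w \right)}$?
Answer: $-4$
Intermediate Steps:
$q{\left(w \right)} = w$
$L{\left(A \right)} = 4$ ($L{\left(A \right)} = 2^{2} = 4$)
$- L{\left(q{\left(15 \right)} \right)} = \left(-1\right) 4 = -4$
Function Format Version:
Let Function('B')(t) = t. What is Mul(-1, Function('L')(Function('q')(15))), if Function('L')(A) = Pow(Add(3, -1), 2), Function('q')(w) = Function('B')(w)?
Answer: -4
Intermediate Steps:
Function('q')(w) = w
Function('L')(A) = 4 (Function('L')(A) = Pow(2, 2) = 4)
Mul(-1, Function('L')(Function('q')(15))) = Mul(-1, 4) = -4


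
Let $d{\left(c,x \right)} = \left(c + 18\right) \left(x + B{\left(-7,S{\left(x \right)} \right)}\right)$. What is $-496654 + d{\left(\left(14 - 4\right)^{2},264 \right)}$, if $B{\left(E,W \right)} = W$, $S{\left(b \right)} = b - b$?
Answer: $-465502$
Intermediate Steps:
$S{\left(b \right)} = 0$
$d{\left(c,x \right)} = x \left(18 + c\right)$ ($d{\left(c,x \right)} = \left(c + 18\right) \left(x + 0\right) = \left(18 + c\right) x = x \left(18 + c\right)$)
$-496654 + d{\left(\left(14 - 4\right)^{2},264 \right)} = -496654 + 264 \left(18 + \left(14 - 4\right)^{2}\right) = -496654 + 264 \left(18 + 10^{2}\right) = -496654 + 264 \left(18 + 100\right) = -496654 + 264 \cdot 118 = -496654 + 31152 = -465502$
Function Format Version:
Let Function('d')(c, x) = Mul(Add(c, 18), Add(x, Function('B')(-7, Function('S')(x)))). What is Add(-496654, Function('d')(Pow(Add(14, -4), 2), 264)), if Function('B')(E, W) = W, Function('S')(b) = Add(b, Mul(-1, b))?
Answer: -465502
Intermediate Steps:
Function('S')(b) = 0
Function('d')(c, x) = Mul(x, Add(18, c)) (Function('d')(c, x) = Mul(Add(c, 18), Add(x, 0)) = Mul(Add(18, c), x) = Mul(x, Add(18, c)))
Add(-496654, Function('d')(Pow(Add(14, -4), 2), 264)) = Add(-496654, Mul(264, Add(18, Pow(Add(14, -4), 2)))) = Add(-496654, Mul(264, Add(18, Pow(10, 2)))) = Add(-496654, Mul(264, Add(18, 100))) = Add(-496654, Mul(264, 118)) = Add(-496654, 31152) = -465502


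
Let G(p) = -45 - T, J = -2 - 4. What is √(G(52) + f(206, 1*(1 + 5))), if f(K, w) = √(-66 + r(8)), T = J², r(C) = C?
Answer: √(-81 + I*√58) ≈ 0.42263 + 9.0099*I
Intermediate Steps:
J = -6
T = 36 (T = (-6)² = 36)
f(K, w) = I*√58 (f(K, w) = √(-66 + 8) = √(-58) = I*√58)
G(p) = -81 (G(p) = -45 - 1*36 = -45 - 36 = -81)
√(G(52) + f(206, 1*(1 + 5))) = √(-81 + I*√58)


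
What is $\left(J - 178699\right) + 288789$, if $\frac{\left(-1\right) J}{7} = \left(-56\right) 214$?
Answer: $193978$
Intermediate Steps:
$J = 83888$ ($J = - 7 \left(\left(-56\right) 214\right) = \left(-7\right) \left(-11984\right) = 83888$)
$\left(J - 178699\right) + 288789 = \left(83888 - 178699\right) + 288789 = -94811 + 288789 = 193978$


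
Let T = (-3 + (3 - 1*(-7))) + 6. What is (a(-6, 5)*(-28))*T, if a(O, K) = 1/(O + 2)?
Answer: 91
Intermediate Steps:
a(O, K) = 1/(2 + O)
T = 13 (T = (-3 + (3 + 7)) + 6 = (-3 + 10) + 6 = 7 + 6 = 13)
(a(-6, 5)*(-28))*T = (-28/(2 - 6))*13 = (-28/(-4))*13 = -¼*(-28)*13 = 7*13 = 91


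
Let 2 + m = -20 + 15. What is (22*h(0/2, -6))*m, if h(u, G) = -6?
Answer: 924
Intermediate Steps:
m = -7 (m = -2 + (-20 + 15) = -2 - 5 = -7)
(22*h(0/2, -6))*m = (22*(-6))*(-7) = -132*(-7) = 924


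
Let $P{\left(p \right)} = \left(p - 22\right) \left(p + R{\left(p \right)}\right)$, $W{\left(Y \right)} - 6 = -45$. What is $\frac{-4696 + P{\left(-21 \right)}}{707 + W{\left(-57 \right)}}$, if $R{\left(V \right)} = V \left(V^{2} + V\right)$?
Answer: $\frac{375467}{668} \approx 562.08$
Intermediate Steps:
$W{\left(Y \right)} = -39$ ($W{\left(Y \right)} = 6 - 45 = -39$)
$R{\left(V \right)} = V \left(V + V^{2}\right)$
$P{\left(p \right)} = \left(-22 + p\right) \left(p + p^{2} \left(1 + p\right)\right)$ ($P{\left(p \right)} = \left(p - 22\right) \left(p + p^{2} \left(1 + p\right)\right) = \left(-22 + p\right) \left(p + p^{2} \left(1 + p\right)\right)$)
$\frac{-4696 + P{\left(-21 \right)}}{707 + W{\left(-57 \right)}} = \frac{-4696 - 21 \left(-22 + \left(-21\right)^{3} - -441 - 21 \left(-21\right)^{2}\right)}{707 - 39} = \frac{-4696 - 21 \left(-22 - 9261 + 441 - 9261\right)}{668} = \left(-4696 - 21 \left(-22 - 9261 + 441 - 9261\right)\right) \frac{1}{668} = \left(-4696 - -380163\right) \frac{1}{668} = \left(-4696 + 380163\right) \frac{1}{668} = 375467 \cdot \frac{1}{668} = \frac{375467}{668}$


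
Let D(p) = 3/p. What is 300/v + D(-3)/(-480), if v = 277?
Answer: 144277/132960 ≈ 1.0851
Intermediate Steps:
300/v + D(-3)/(-480) = 300/277 + (3/(-3))/(-480) = 300*(1/277) + (3*(-⅓))*(-1/480) = 300/277 - 1*(-1/480) = 300/277 + 1/480 = 144277/132960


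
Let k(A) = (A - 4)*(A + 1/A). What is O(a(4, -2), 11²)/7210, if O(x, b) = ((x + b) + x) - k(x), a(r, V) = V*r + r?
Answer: 79/7210 ≈ 0.010957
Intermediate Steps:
a(r, V) = r + V*r
k(A) = (-4 + A)*(A + 1/A)
O(x, b) = -1 + b - x² + 4/x + 6*x (O(x, b) = ((x + b) + x) - (1 + x² - 4*x - 4/x) = ((b + x) + x) + (-1 - x² + 4*x + 4/x) = (b + 2*x) + (-1 - x² + 4*x + 4/x) = -1 + b - x² + 4/x + 6*x)
O(a(4, -2), 11²)/7210 = (-1 + 11² - (4*(1 - 2))² + 4/((4*(1 - 2))) + 6*(4*(1 - 2)))/7210 = (-1 + 121 - (4*(-1))² + 4/((4*(-1))) + 6*(4*(-1)))*(1/7210) = (-1 + 121 - 1*(-4)² + 4/(-4) + 6*(-4))*(1/7210) = (-1 + 121 - 1*16 + 4*(-¼) - 24)*(1/7210) = (-1 + 121 - 16 - 1 - 24)*(1/7210) = 79*(1/7210) = 79/7210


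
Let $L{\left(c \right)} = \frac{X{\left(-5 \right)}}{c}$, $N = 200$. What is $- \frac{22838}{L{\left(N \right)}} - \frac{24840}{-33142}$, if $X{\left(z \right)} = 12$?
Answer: $- \frac{18922387640}{49713} \approx -3.8063 \cdot 10^{5}$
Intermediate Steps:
$L{\left(c \right)} = \frac{12}{c}$
$- \frac{22838}{L{\left(N \right)}} - \frac{24840}{-33142} = - \frac{22838}{12 \cdot \frac{1}{200}} - \frac{24840}{-33142} = - \frac{22838}{12 \cdot \frac{1}{200}} - - \frac{12420}{16571} = - \frac{22838}{\frac{3}{50}} + \frac{12420}{16571} = \left(-22838\right) \frac{50}{3} + \frac{12420}{16571} = - \frac{1141900}{3} + \frac{12420}{16571} = - \frac{18922387640}{49713}$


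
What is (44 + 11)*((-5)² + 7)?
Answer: 1760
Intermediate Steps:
(44 + 11)*((-5)² + 7) = 55*(25 + 7) = 55*32 = 1760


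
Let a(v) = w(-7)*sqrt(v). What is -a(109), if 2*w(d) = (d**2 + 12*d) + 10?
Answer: 25*sqrt(109)/2 ≈ 130.50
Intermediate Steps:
w(d) = 5 + d**2/2 + 6*d (w(d) = ((d**2 + 12*d) + 10)/2 = (10 + d**2 + 12*d)/2 = 5 + d**2/2 + 6*d)
a(v) = -25*sqrt(v)/2 (a(v) = (5 + (1/2)*(-7)**2 + 6*(-7))*sqrt(v) = (5 + (1/2)*49 - 42)*sqrt(v) = (5 + 49/2 - 42)*sqrt(v) = -25*sqrt(v)/2)
-a(109) = -(-25)*sqrt(109)/2 = 25*sqrt(109)/2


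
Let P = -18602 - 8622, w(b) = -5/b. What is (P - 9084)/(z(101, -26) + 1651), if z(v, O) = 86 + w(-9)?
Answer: -163386/7819 ≈ -20.896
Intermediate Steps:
z(v, O) = 779/9 (z(v, O) = 86 - 5/(-9) = 86 - 5*(-⅑) = 86 + 5/9 = 779/9)
P = -27224
(P - 9084)/(z(101, -26) + 1651) = (-27224 - 9084)/(779/9 + 1651) = -36308/15638/9 = -36308*9/15638 = -163386/7819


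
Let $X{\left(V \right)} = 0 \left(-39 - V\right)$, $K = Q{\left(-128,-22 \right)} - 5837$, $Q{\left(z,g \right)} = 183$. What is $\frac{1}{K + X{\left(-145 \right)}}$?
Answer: $- \frac{1}{5654} \approx -0.00017687$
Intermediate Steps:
$K = -5654$ ($K = 183 - 5837 = -5654$)
$X{\left(V \right)} = 0$
$\frac{1}{K + X{\left(-145 \right)}} = \frac{1}{-5654 + 0} = \frac{1}{-5654} = - \frac{1}{5654}$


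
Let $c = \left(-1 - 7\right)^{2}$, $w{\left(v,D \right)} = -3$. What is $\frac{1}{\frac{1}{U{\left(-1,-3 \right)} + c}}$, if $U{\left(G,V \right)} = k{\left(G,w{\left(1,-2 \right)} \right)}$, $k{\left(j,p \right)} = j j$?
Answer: $65$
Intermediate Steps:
$k{\left(j,p \right)} = j^{2}$
$U{\left(G,V \right)} = G^{2}$
$c = 64$ ($c = \left(-8\right)^{2} = 64$)
$\frac{1}{\frac{1}{U{\left(-1,-3 \right)} + c}} = \frac{1}{\frac{1}{\left(-1\right)^{2} + 64}} = \frac{1}{\frac{1}{1 + 64}} = \frac{1}{\frac{1}{65}} = 65$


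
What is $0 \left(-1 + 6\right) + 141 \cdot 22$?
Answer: $3102$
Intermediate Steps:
$0 \left(-1 + 6\right) + 141 \cdot 22 = 0 \cdot 5 + 3102 = 0 + 3102 = 3102$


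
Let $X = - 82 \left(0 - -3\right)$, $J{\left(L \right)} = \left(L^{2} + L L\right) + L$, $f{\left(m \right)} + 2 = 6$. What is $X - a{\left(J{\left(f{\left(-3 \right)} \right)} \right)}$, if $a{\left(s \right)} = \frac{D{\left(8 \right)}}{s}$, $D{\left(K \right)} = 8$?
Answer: $- \frac{2216}{9} \approx -246.22$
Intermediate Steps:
$f{\left(m \right)} = 4$ ($f{\left(m \right)} = -2 + 6 = 4$)
$J{\left(L \right)} = L + 2 L^{2}$ ($J{\left(L \right)} = \left(L^{2} + L^{2}\right) + L = 2 L^{2} + L = L + 2 L^{2}$)
$a{\left(s \right)} = \frac{8}{s}$
$X = -246$ ($X = - 82 \left(0 + 3\right) = \left(-82\right) 3 = -246$)
$X - a{\left(J{\left(f{\left(-3 \right)} \right)} \right)} = -246 - \frac{8}{4 \left(1 + 2 \cdot 4\right)} = -246 - \frac{8}{4 \left(1 + 8\right)} = -246 - \frac{8}{4 \cdot 9} = -246 - \frac{8}{36} = -246 - 8 \cdot \frac{1}{36} = -246 - \frac{2}{9} = - \frac{2216}{9}$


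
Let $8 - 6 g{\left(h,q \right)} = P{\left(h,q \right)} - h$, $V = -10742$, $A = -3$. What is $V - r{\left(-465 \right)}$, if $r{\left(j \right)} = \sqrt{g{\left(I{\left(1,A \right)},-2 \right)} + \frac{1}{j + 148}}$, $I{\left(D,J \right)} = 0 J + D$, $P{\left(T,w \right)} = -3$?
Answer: $-10742 - \frac{\sqrt{200661}}{317} \approx -10743.0$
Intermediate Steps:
$I{\left(D,J \right)} = D$ ($I{\left(D,J \right)} = 0 + D = D$)
$g{\left(h,q \right)} = \frac{11}{6} + \frac{h}{6}$ ($g{\left(h,q \right)} = \frac{4}{3} - \frac{-3 - h}{6} = \frac{4}{3} + \left(\frac{1}{2} + \frac{h}{6}\right) = \frac{11}{6} + \frac{h}{6}$)
$r{\left(j \right)} = \sqrt{2 + \frac{1}{148 + j}}$ ($r{\left(j \right)} = \sqrt{\left(\frac{11}{6} + \frac{1}{6} \cdot 1\right) + \frac{1}{j + 148}} = \sqrt{\left(\frac{11}{6} + \frac{1}{6}\right) + \frac{1}{148 + j}} = \sqrt{2 + \frac{1}{148 + j}}$)
$V - r{\left(-465 \right)} = -10742 - \sqrt{\frac{297 + 2 \left(-465\right)}{148 - 465}} = -10742 - \sqrt{\frac{297 - 930}{-317}} = -10742 - \sqrt{\left(- \frac{1}{317}\right) \left(-633\right)} = -10742 - \sqrt{\frac{633}{317}} = -10742 - \frac{\sqrt{200661}}{317}$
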